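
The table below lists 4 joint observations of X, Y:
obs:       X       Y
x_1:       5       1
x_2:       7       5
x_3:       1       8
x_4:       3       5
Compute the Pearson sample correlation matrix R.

Step 1 — column means:
  mean(X) = (5 + 7 + 1 + 3) / 4 = 16/4 = 4
  mean(Y) = (1 + 5 + 8 + 5) / 4 = 19/4 = 4.75

Step 2 — sample variances and covariances s[i,j] = (1/(n-1)) · Σ_k (x_{k,i} - mean_i) · (x_{k,j} - mean_j), with n-1 = 3:
  s[X,X] = ((1)·(1) + (3)·(3) + (-3)·(-3) + (-1)·(-1)) / 3 = 20/3 = 6.6667
  s[X,Y] = ((1)·(-3.75) + (3)·(0.25) + (-3)·(3.25) + (-1)·(0.25)) / 3 = -13/3 = -4.3333
  s[Y,Y] = ((-3.75)·(-3.75) + (0.25)·(0.25) + (3.25)·(3.25) + (0.25)·(0.25)) / 3 = 24.75/3 = 8.25
  Sample standard deviations s_i = √(s[i,i]):
  s(X) = √(6.6667) = 2.582
  s(Y) = √(8.25) = 2.8723

Step 3 — r_{ij} = s_{ij} / (s_i · s_j):
  r[X,X] = 1 (diagonal).
  r[X,Y] = -4.3333 / (2.582 · 2.8723) = -4.3333 / 7.4162 = -0.5843
  r[Y,Y] = 1 (diagonal).

R is symmetric with unit diagonal. Assembling:

R = [[1, -0.5843],
 [-0.5843, 1]]


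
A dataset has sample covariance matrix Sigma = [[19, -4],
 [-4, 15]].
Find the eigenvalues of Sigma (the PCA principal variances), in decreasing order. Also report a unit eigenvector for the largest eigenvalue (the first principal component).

Step 1 — characteristic polynomial of 2×2 Sigma:
  det(Sigma - λI) = λ² - trace · λ + det = 0.
  trace = 19 + 15 = 34, det = 19·15 - (-4)² = 269.
Step 2 — discriminant:
  Δ = trace² - 4·det = 1156 - 1076 = 80.
Step 3 — eigenvalues:
  λ = (trace ± √Δ)/2 = (34 ± 8.9443)/2,
  λ_1 = 21.4721,  λ_2 = 12.5279.

Step 4 — unit eigenvector for λ_1: solve (Sigma - λ_1 I)v = 0. First row:
  (19 - 21.4721)·v_x + (-4)·v_y = 0, i.e. (-2.4721)·v_x + (-4)·v_y = 0,
  so v ∝ (b, λ_1 - a) = (-4, 2.4721); multiply by -1 so the first entry is positive: u = (4, -2.4721).
  ||u|| = √((4)² + (-2.4721)²) = √(22.1115) ≈ 4.7023,
  v_1 = u/||u|| ≈ (0.8507, -0.5257) (||v_1|| = 1).

λ_1 = 21.4721,  λ_2 = 12.5279;  v_1 ≈ (0.8507, -0.5257)


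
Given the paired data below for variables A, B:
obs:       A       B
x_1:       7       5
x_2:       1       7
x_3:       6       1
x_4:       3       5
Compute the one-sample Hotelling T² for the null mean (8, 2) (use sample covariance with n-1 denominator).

Step 1 — sample mean vector:
  mean(A) = (7 + 1 + 6 + 3) / 4 = 17/4 = 4.25
  mean(B) = (5 + 7 + 1 + 5) / 4 = 18/4 = 4.5
  x̄ = (4.25, 4.5),  deviation x̄ - mu_0 = (4.25, 4.5) - (8, 2) = (-3.75, 2.5).

Step 2 — sample covariance matrix, S[i,j] = (1/(n-1)) · Σ_k (x_{k,i} - mean_i) · (x_{k,j} - mean_j), divisor n-1 = 3:
  S[A,A] = ((2.75)·(2.75) + (-3.25)·(-3.25) + (1.75)·(1.75) + (-1.25)·(-1.25)) / 3 = 22.75/3 = 7.5833
  S[A,B] = ((2.75)·(0.5) + (-3.25)·(2.5) + (1.75)·(-3.5) + (-1.25)·(0.5)) / 3 = -13.5/3 = -4.5
  S[B,B] = ((0.5)·(0.5) + (2.5)·(2.5) + (-3.5)·(-3.5) + (0.5)·(0.5)) / 3 = 19/3 = 6.3333
  S = [[7.5833, -4.5],
 [-4.5, 6.3333]].

Step 3 — invert S. det(S) = 7.5833·6.3333 - (-4.5)² = 27.7778.
  S^{-1} = (1/det) · [[d, -b], [-b, a]] = [[0.228, 0.162],
 [0.162, 0.273]].

Step 4 — quadratic form (x̄ - mu_0)^T · S^{-1} · (x̄ - mu_0):
  S^{-1} · (x̄ - mu_0) = (-0.45, 0.075),
  (x̄ - mu_0)^T · [...] = (-3.75)·(-0.45) + (2.5)·(0.075) = 1.875.

Step 5 — scale by n: T² = 4 · 1.875 = 7.5.

T² ≈ 7.5


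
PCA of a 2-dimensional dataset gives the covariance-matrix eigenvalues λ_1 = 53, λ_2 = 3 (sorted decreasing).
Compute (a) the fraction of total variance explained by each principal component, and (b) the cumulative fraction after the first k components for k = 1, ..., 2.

Step 1 — total variance = trace(Sigma) = Σ λ_i = 53 + 3 = 56.

Step 2 — fraction explained by component i = λ_i / Σ λ:
  PC1: 53/56 = 0.9464
  PC2: 3/56 = 0.0536

Step 3 — cumulative fraction after k components = (λ_1 + ... + λ_k) / Σ λ:
  k = 1: 53/56 = 0.9464
  k = 2: (53 + 3)/56 = 56/56 = 1

Summary (fraction, with percent):

explained: PC1 0.9464 (94.64%), PC2 0.0536 (5.36%);  cumulative: 0.9464, 1


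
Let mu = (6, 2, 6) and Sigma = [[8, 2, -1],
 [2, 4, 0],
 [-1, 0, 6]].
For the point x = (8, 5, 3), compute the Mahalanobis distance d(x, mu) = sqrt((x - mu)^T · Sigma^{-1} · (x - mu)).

Step 1 — centre the observation: (x - mu) = (2, 3, -3).

Step 2 — invert Sigma (cofactor / det for 3×3, or solve directly):
  Sigma^{-1} = [[0.1463, -0.0732, 0.0244],
 [-0.0732, 0.2866, -0.0122],
 [0.0244, -0.0122, 0.1707]].

Step 3 — form the quadratic (x - mu)^T · Sigma^{-1} · (x - mu):
  Sigma^{-1} · (x - mu) = (0, 0.75, -0.5).
  (x - mu)^T · [Sigma^{-1} · (x - mu)] = (2)·(0) + (3)·(0.75) + (-3)·(-0.5) = 3.75.

Step 4 — take square root: d = √(3.75) ≈ 1.9365.

d(x, mu) = √(3.75) ≈ 1.9365


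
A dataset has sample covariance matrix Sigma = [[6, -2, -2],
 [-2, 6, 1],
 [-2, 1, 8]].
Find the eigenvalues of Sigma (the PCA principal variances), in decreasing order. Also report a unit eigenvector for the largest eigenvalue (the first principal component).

Step 1 — characteristic polynomial p(λ) = det(λI - Sigma) = λ³ - tr·λ² + c_1·λ - det, where tr = trace, c_1 = sum of the principal 2×2 minors, det = det(Sigma):
  tr = 6 + 6 + 8 = 20,
  c_1 = (6·6 - (-2)²) + (6·8 - (-2)²) + (6·8 - (1)²) = 32 + 44 + 47 = 123,
  det = 6·(6·8 - (1)²) - (-2)·((-2)·8 - (1)·(-2)) + (-2)·((-2)·(1) - 6·(-2)) = 6·(47) - (-2)·(-14) + (-2)·(10) = 234.
  So p(λ) = λ³ - 20λ² + 123λ - 234.
Step 2 — look for an integer root (rational root theorem: any rational root is an integer divisor of 234). Testing λ = 6:
  p(6) = 216 - 720 + 738 - 234 = 0  ✓
  Dividing out (λ - 6): p(λ) = (λ - 6)(λ² - 14λ + 39).
Step 3 — remaining eigenvalues from the quadratic λ² - 14λ + 39 = 0:
  Δ = 14² - 4·39 = 196 - 156 = 40,  λ = (14 ± √40)/2 = (14 ± 6.3246)/2 ≈ 10.1623 or 3.8377.
  Sorted: λ_1 = 10.1623,  λ_2 = 6,  λ_3 = 3.8377  (check: sum = 20 = tr ✓).

Step 4 — unit eigenvector for λ_1 ≈ 10.1623: v spans the null space of (Sigma - λ_1 I), whose rows are
  r_1 = (-4.1623, -2, -2),  r_2 = (-2, -4.1623, 1),  r_3 = (-2, 1, -2.1623).
  v is orthogonal to every row, so take v ∝ r_1 × r_2 = ((-2)·(1) - (-2)·(-4.1623), (-2)·(-2) - (-4.1623)·(1), (-4.1623)·(-4.1623) - (-2)·(-2)) ≈ (-10.3246, 8.1623, 13.3246).
  Rescale (multiply by -1 so the first nonzero entry is positive): u = (10.3246, -8.1623, -13.3246).
  ||u|| = √((10.3246)² + (-8.1623)² + (-13.3246)²) = √(350.763) ≈ 18.7287,  v_1 = u/||u|| ≈ (0.5513, -0.4358, -0.7115) (||v_1|| = 1).

λ_1 = 10.1623,  λ_2 = 6,  λ_3 = 3.8377;  v_1 ≈ (0.5513, -0.4358, -0.7115)


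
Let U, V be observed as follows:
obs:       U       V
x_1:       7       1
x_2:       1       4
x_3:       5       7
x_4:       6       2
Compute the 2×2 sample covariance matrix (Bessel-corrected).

Step 1 — column means:
  mean(U) = (7 + 1 + 5 + 6) / 4 = 19/4 = 4.75
  mean(V) = (1 + 4 + 7 + 2) / 4 = 14/4 = 3.5

Step 2 — sample covariance S[i,j] = (1/(n-1)) · Σ_k (x_{k,i} - mean_i) · (x_{k,j} - mean_j), with n-1 = 3.
  S[U,U] = ((2.25)·(2.25) + (-3.75)·(-3.75) + (0.25)·(0.25) + (1.25)·(1.25)) / 3 = 20.75/3 = 6.9167
  S[U,V] = ((2.25)·(-2.5) + (-3.75)·(0.5) + (0.25)·(3.5) + (1.25)·(-1.5)) / 3 = -8.5/3 = -2.8333
  S[V,V] = ((-2.5)·(-2.5) + (0.5)·(0.5) + (3.5)·(3.5) + (-1.5)·(-1.5)) / 3 = 21/3 = 7

S is symmetric (S[j,i] = S[i,j]). Assembling:

S = [[6.9167, -2.8333],
 [-2.8333, 7]]


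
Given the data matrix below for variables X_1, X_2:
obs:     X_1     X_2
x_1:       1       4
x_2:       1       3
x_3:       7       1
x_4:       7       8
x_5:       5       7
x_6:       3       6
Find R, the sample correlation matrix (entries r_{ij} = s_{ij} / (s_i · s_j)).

Step 1 — column means:
  mean(X_1) = (1 + 1 + 7 + 7 + 5 + 3) / 6 = 24/6 = 4
  mean(X_2) = (4 + 3 + 1 + 8 + 7 + 6) / 6 = 29/6 = 4.8333

Step 2 — sample variances and covariances s[i,j] = (1/(n-1)) · Σ_k (x_{k,i} - mean_i) · (x_{k,j} - mean_j), with n-1 = 5:
  s[X_1,X_1] = ((-3)·(-3) + (-3)·(-3) + (3)·(3) + (3)·(3) + (1)·(1) + (-1)·(-1)) / 5 = 38/5 = 7.6
  s[X_1,X_2] = ((-3)·(-0.8333) + (-3)·(-1.8333) + (3)·(-3.8333) + (3)·(3.1667) + (1)·(2.1667) + (-1)·(1.1667)) / 5 = 7/5 = 1.4
  s[X_2,X_2] = ((-0.8333)·(-0.8333) + (-1.8333)·(-1.8333) + (-3.8333)·(-3.8333) + (3.1667)·(3.1667) + (2.1667)·(2.1667) + (1.1667)·(1.1667)) / 5 = 34.8333/5 = 6.9667
  Sample standard deviations s_i = √(s[i,i]):
  s(X_1) = √(7.6) = 2.7568
  s(X_2) = √(6.9667) = 2.6394

Step 3 — r_{ij} = s_{ij} / (s_i · s_j):
  r[X_1,X_1] = 1 (diagonal).
  r[X_1,X_2] = 1.4 / (2.7568 · 2.6394) = 1.4 / 7.2764 = 0.1924
  r[X_2,X_2] = 1 (diagonal).

R is symmetric with unit diagonal. Assembling:

R = [[1, 0.1924],
 [0.1924, 1]]


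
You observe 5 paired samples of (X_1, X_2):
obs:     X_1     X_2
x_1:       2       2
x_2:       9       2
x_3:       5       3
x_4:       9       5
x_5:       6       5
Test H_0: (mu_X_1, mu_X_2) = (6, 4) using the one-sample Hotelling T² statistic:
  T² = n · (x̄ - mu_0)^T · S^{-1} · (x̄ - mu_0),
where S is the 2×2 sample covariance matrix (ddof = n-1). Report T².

Step 1 — sample mean vector:
  mean(X_1) = (2 + 9 + 5 + 9 + 6) / 5 = 31/5 = 6.2
  mean(X_2) = (2 + 2 + 3 + 5 + 5) / 5 = 17/5 = 3.4
  x̄ = (6.2, 3.4),  deviation x̄ - mu_0 = (6.2, 3.4) - (6, 4) = (0.2, -0.6).

Step 2 — sample covariance matrix, S[i,j] = (1/(n-1)) · Σ_k (x_{k,i} - mean_i) · (x_{k,j} - mean_j), divisor n-1 = 4:
  S[X_1,X_1] = ((-4.2)·(-4.2) + (2.8)·(2.8) + (-1.2)·(-1.2) + (2.8)·(2.8) + (-0.2)·(-0.2)) / 4 = 34.8/4 = 8.7
  S[X_1,X_2] = ((-4.2)·(-1.4) + (2.8)·(-1.4) + (-1.2)·(-0.4) + (2.8)·(1.6) + (-0.2)·(1.6)) / 4 = 6.6/4 = 1.65
  S[X_2,X_2] = ((-1.4)·(-1.4) + (-1.4)·(-1.4) + (-0.4)·(-0.4) + (1.6)·(1.6) + (1.6)·(1.6)) / 4 = 9.2/4 = 2.3
  S = [[8.7, 1.65],
 [1.65, 2.3]].

Step 3 — invert S. det(S) = 8.7·2.3 - (1.65)² = 17.2875.
  S^{-1} = (1/det) · [[d, -b], [-b, a]] = [[0.133, -0.0954],
 [-0.0954, 0.5033]].

Step 4 — quadratic form (x̄ - mu_0)^T · S^{-1} · (x̄ - mu_0):
  S^{-1} · (x̄ - mu_0) = (0.0839, -0.321),
  (x̄ - mu_0)^T · [...] = (0.2)·(0.0839) + (-0.6)·(-0.321) = 0.2094.

Step 5 — scale by n: T² = 5 · 0.2094 = 1.047.

T² ≈ 1.047


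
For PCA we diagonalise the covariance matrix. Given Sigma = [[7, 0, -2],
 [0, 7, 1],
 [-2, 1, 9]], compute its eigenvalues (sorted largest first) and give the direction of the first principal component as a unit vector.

Step 1 — characteristic polynomial p(λ) = det(λI - Sigma) = λ³ - tr·λ² + c_1·λ - det, where tr = trace, c_1 = sum of the principal 2×2 minors, det = det(Sigma):
  tr = 7 + 7 + 9 = 23,
  c_1 = (7·7 - (0)²) + (7·9 - (-2)²) + (7·9 - (1)²) = 49 + 59 + 62 = 170,
  det = 7·(7·9 - (1)²) - (0)·((0)·9 - (1)·(-2)) + (-2)·((0)·(1) - 7·(-2)) = 7·(62) - (0)·(2) + (-2)·(14) = 406.
  So p(λ) = λ³ - 23λ² + 170λ - 406.
Step 2 — look for an integer root (rational root theorem: any rational root is an integer divisor of 406). Testing λ = 7:
  p(7) = 343 - 1127 + 1190 - 406 = 0  ✓
  Dividing out (λ - 7): p(λ) = (λ - 7)(λ² - 16λ + 58).
Step 3 — remaining eigenvalues from the quadratic λ² - 16λ + 58 = 0:
  Δ = 16² - 4·58 = 256 - 232 = 24,  λ = (16 ± √24)/2 = (16 ± 4.899)/2 ≈ 10.4495 or 5.5505.
  Sorted: λ_1 = 10.4495,  λ_2 = 7,  λ_3 = 5.5505  (check: sum = 23 = tr ✓).

Step 4 — unit eigenvector for λ_1 ≈ 10.4495: v spans the null space of (Sigma - λ_1 I), whose rows are
  r_1 = (-3.4495, 0, -2),  r_2 = (0, -3.4495, 1),  r_3 = (-2, 1, -1.4495).
  v is orthogonal to every row, so take v ∝ r_1 × r_2 = ((0)·(1) - (-2)·(-3.4495), (-2)·(0) - (-3.4495)·(1), (-3.4495)·(-3.4495) - (0)·(0)) ≈ (-6.899, 3.4495, 11.899).
  Rescale (multiply by -1 so the first nonzero entry is positive): u = (6.899, -3.4495, -11.899).
  ||u|| = √((6.899)² + (-3.4495)² + (-11.899)²) = √(201.0806) ≈ 14.1803,  v_1 = u/||u|| ≈ (0.4865, -0.2433, -0.8391) (||v_1|| = 1).

λ_1 = 10.4495,  λ_2 = 7,  λ_3 = 5.5505;  v_1 ≈ (0.4865, -0.2433, -0.8391)


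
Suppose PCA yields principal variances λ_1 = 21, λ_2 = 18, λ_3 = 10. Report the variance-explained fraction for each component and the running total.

Step 1 — total variance = trace(Sigma) = Σ λ_i = 21 + 18 + 10 = 49.

Step 2 — fraction explained by component i = λ_i / Σ λ:
  PC1: 21/49 = 0.4286
  PC2: 18/49 = 0.3673
  PC3: 10/49 = 0.2041

Step 3 — cumulative fraction after k components = (λ_1 + ... + λ_k) / Σ λ:
  k = 1: 21/49 = 0.4286
  k = 2: (21 + 18)/49 = 39/49 = 0.7959
  k = 3: (21 + 18 + 10)/49 = 49/49 = 1

Summary (fraction, with percent):

explained: PC1 0.4286 (42.86%), PC2 0.3673 (36.73%), PC3 0.2041 (20.41%);  cumulative: 0.4286, 0.7959, 1


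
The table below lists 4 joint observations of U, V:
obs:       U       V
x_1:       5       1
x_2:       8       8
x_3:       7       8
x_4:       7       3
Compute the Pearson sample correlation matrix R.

Step 1 — column means:
  mean(U) = (5 + 8 + 7 + 7) / 4 = 27/4 = 6.75
  mean(V) = (1 + 8 + 8 + 3) / 4 = 20/4 = 5

Step 2 — sample variances and covariances s[i,j] = (1/(n-1)) · Σ_k (x_{k,i} - mean_i) · (x_{k,j} - mean_j), with n-1 = 3:
  s[U,U] = ((-1.75)·(-1.75) + (1.25)·(1.25) + (0.25)·(0.25) + (0.25)·(0.25)) / 3 = 4.75/3 = 1.5833
  s[U,V] = ((-1.75)·(-4) + (1.25)·(3) + (0.25)·(3) + (0.25)·(-2)) / 3 = 11/3 = 3.6667
  s[V,V] = ((-4)·(-4) + (3)·(3) + (3)·(3) + (-2)·(-2)) / 3 = 38/3 = 12.6667
  Sample standard deviations s_i = √(s[i,i]):
  s(U) = √(1.5833) = 1.2583
  s(V) = √(12.6667) = 3.559

Step 3 — r_{ij} = s_{ij} / (s_i · s_j):
  r[U,U] = 1 (diagonal).
  r[U,V] = 3.6667 / (1.2583 · 3.559) = 3.6667 / 4.4783 = 0.8188
  r[V,V] = 1 (diagonal).

R is symmetric with unit diagonal. Assembling:

R = [[1, 0.8188],
 [0.8188, 1]]


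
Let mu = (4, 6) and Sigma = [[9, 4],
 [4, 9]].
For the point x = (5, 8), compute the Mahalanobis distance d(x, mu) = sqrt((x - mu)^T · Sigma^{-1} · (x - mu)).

Step 1 — centre the observation: (x - mu) = (1, 2).

Step 2 — invert Sigma. det(Sigma) = 9·9 - (4)² = 65.
  Sigma^{-1} = (1/det) · [[d, -b], [-b, a]] = [[0.1385, -0.0615],
 [-0.0615, 0.1385]].

Step 3 — form the quadratic (x - mu)^T · Sigma^{-1} · (x - mu):
  Sigma^{-1} · (x - mu) = (0.0154, 0.2154).
  (x - mu)^T · [Sigma^{-1} · (x - mu)] = (1)·(0.0154) + (2)·(0.2154) = 0.4462.

Step 4 — take square root: d = √(0.4462) ≈ 0.6679.

d(x, mu) = √(0.4462) ≈ 0.6679


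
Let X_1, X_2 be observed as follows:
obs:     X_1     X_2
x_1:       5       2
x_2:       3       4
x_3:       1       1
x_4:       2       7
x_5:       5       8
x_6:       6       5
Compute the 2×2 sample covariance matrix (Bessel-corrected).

Step 1 — column means:
  mean(X_1) = (5 + 3 + 1 + 2 + 5 + 6) / 6 = 22/6 = 3.6667
  mean(X_2) = (2 + 4 + 1 + 7 + 8 + 5) / 6 = 27/6 = 4.5

Step 2 — sample covariance S[i,j] = (1/(n-1)) · Σ_k (x_{k,i} - mean_i) · (x_{k,j} - mean_j), with n-1 = 5.
  S[X_1,X_1] = ((1.3333)·(1.3333) + (-0.6667)·(-0.6667) + (-2.6667)·(-2.6667) + (-1.6667)·(-1.6667) + (1.3333)·(1.3333) + (2.3333)·(2.3333)) / 5 = 19.3333/5 = 3.8667
  S[X_1,X_2] = ((1.3333)·(-2.5) + (-0.6667)·(-0.5) + (-2.6667)·(-3.5) + (-1.6667)·(2.5) + (1.3333)·(3.5) + (2.3333)·(0.5)) / 5 = 8/5 = 1.6
  S[X_2,X_2] = ((-2.5)·(-2.5) + (-0.5)·(-0.5) + (-3.5)·(-3.5) + (2.5)·(2.5) + (3.5)·(3.5) + (0.5)·(0.5)) / 5 = 37.5/5 = 7.5

S is symmetric (S[j,i] = S[i,j]). Assembling:

S = [[3.8667, 1.6],
 [1.6, 7.5]]


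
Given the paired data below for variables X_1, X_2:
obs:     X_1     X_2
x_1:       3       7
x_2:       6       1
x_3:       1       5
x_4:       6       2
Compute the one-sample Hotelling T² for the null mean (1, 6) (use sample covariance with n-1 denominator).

Step 1 — sample mean vector:
  mean(X_1) = (3 + 6 + 1 + 6) / 4 = 16/4 = 4
  mean(X_2) = (7 + 1 + 5 + 2) / 4 = 15/4 = 3.75
  x̄ = (4, 3.75),  deviation x̄ - mu_0 = (4, 3.75) - (1, 6) = (3, -2.25).

Step 2 — sample covariance matrix, S[i,j] = (1/(n-1)) · Σ_k (x_{k,i} - mean_i) · (x_{k,j} - mean_j), divisor n-1 = 3:
  S[X_1,X_1] = ((-1)·(-1) + (2)·(2) + (-3)·(-3) + (2)·(2)) / 3 = 18/3 = 6
  S[X_1,X_2] = ((-1)·(3.25) + (2)·(-2.75) + (-3)·(1.25) + (2)·(-1.75)) / 3 = -16/3 = -5.3333
  S[X_2,X_2] = ((3.25)·(3.25) + (-2.75)·(-2.75) + (1.25)·(1.25) + (-1.75)·(-1.75)) / 3 = 22.75/3 = 7.5833
  S = [[6, -5.3333],
 [-5.3333, 7.5833]].

Step 3 — invert S. det(S) = 6·7.5833 - (-5.3333)² = 17.0556.
  S^{-1} = (1/det) · [[d, -b], [-b, a]] = [[0.4446, 0.3127],
 [0.3127, 0.3518]].

Step 4 — quadratic form (x̄ - mu_0)^T · S^{-1} · (x̄ - mu_0):
  S^{-1} · (x̄ - mu_0) = (0.6303, 0.1466),
  (x̄ - mu_0)^T · [...] = (3)·(0.6303) + (-2.25)·(0.1466) = 1.5611.

Step 5 — scale by n: T² = 4 · 1.5611 = 6.2443.

T² ≈ 6.2443


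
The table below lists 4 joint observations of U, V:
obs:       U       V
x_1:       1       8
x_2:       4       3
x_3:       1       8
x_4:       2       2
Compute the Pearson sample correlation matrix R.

Step 1 — column means:
  mean(U) = (1 + 4 + 1 + 2) / 4 = 8/4 = 2
  mean(V) = (8 + 3 + 8 + 2) / 4 = 21/4 = 5.25

Step 2 — sample variances and covariances s[i,j] = (1/(n-1)) · Σ_k (x_{k,i} - mean_i) · (x_{k,j} - mean_j), with n-1 = 3:
  s[U,U] = ((-1)·(-1) + (2)·(2) + (-1)·(-1) + (0)·(0)) / 3 = 6/3 = 2
  s[U,V] = ((-1)·(2.75) + (2)·(-2.25) + (-1)·(2.75) + (0)·(-3.25)) / 3 = -10/3 = -3.3333
  s[V,V] = ((2.75)·(2.75) + (-2.25)·(-2.25) + (2.75)·(2.75) + (-3.25)·(-3.25)) / 3 = 30.75/3 = 10.25
  Sample standard deviations s_i = √(s[i,i]):
  s(U) = √(2) = 1.4142
  s(V) = √(10.25) = 3.2016

Step 3 — r_{ij} = s_{ij} / (s_i · s_j):
  r[U,U] = 1 (diagonal).
  r[U,V] = -3.3333 / (1.4142 · 3.2016) = -3.3333 / 4.5277 = -0.7362
  r[V,V] = 1 (diagonal).

R is symmetric with unit diagonal. Assembling:

R = [[1, -0.7362],
 [-0.7362, 1]]


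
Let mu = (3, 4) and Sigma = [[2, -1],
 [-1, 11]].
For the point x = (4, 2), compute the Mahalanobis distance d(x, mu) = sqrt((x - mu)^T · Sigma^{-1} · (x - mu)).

Step 1 — centre the observation: (x - mu) = (1, -2).

Step 2 — invert Sigma. det(Sigma) = 2·11 - (-1)² = 21.
  Sigma^{-1} = (1/det) · [[d, -b], [-b, a]] = [[0.5238, 0.0476],
 [0.0476, 0.0952]].

Step 3 — form the quadratic (x - mu)^T · Sigma^{-1} · (x - mu):
  Sigma^{-1} · (x - mu) = (0.4286, -0.1429).
  (x - mu)^T · [Sigma^{-1} · (x - mu)] = (1)·(0.4286) + (-2)·(-0.1429) = 0.7143.

Step 4 — take square root: d = √(0.7143) ≈ 0.8452.

d(x, mu) = √(0.7143) ≈ 0.8452


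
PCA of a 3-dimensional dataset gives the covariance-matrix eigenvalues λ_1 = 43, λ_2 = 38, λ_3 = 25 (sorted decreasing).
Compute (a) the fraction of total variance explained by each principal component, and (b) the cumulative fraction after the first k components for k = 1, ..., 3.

Step 1 — total variance = trace(Sigma) = Σ λ_i = 43 + 38 + 25 = 106.

Step 2 — fraction explained by component i = λ_i / Σ λ:
  PC1: 43/106 = 0.4057
  PC2: 38/106 = 0.3585
  PC3: 25/106 = 0.2358

Step 3 — cumulative fraction after k components = (λ_1 + ... + λ_k) / Σ λ:
  k = 1: 43/106 = 0.4057
  k = 2: (43 + 38)/106 = 81/106 = 0.7642
  k = 3: (43 + 38 + 25)/106 = 106/106 = 1

Summary (fraction, with percent):

explained: PC1 0.4057 (40.57%), PC2 0.3585 (35.85%), PC3 0.2358 (23.58%);  cumulative: 0.4057, 0.7642, 1


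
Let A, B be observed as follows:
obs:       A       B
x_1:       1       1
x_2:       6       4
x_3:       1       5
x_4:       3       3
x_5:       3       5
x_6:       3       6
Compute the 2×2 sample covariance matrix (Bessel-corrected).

Step 1 — column means:
  mean(A) = (1 + 6 + 1 + 3 + 3 + 3) / 6 = 17/6 = 2.8333
  mean(B) = (1 + 4 + 5 + 3 + 5 + 6) / 6 = 24/6 = 4

Step 2 — sample covariance S[i,j] = (1/(n-1)) · Σ_k (x_{k,i} - mean_i) · (x_{k,j} - mean_j), with n-1 = 5.
  S[A,A] = ((-1.8333)·(-1.8333) + (3.1667)·(3.1667) + (-1.8333)·(-1.8333) + (0.1667)·(0.1667) + (0.1667)·(0.1667) + (0.1667)·(0.1667)) / 5 = 16.8333/5 = 3.3667
  S[A,B] = ((-1.8333)·(-3) + (3.1667)·(0) + (-1.8333)·(1) + (0.1667)·(-1) + (0.1667)·(1) + (0.1667)·(2)) / 5 = 4/5 = 0.8
  S[B,B] = ((-3)·(-3) + (0)·(0) + (1)·(1) + (-1)·(-1) + (1)·(1) + (2)·(2)) / 5 = 16/5 = 3.2

S is symmetric (S[j,i] = S[i,j]). Assembling:

S = [[3.3667, 0.8],
 [0.8, 3.2]]


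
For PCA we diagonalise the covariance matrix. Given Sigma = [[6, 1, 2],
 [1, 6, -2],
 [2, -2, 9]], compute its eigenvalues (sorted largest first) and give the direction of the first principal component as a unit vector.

Step 1 — characteristic polynomial p(λ) = det(λI - Sigma) = λ³ - tr·λ² + c_1·λ - det, where tr = trace, c_1 = sum of the principal 2×2 minors, det = det(Sigma):
  tr = 6 + 6 + 9 = 21,
  c_1 = (6·6 - (1)²) + (6·9 - (2)²) + (6·9 - (-2)²) = 35 + 50 + 50 = 135,
  det = 6·(6·9 - (-2)²) - (1)·((1)·9 - (-2)·(2)) + (2)·((1)·(-2) - 6·(2)) = 6·(50) - (1)·(13) + (2)·(-14) = 259.
  So p(λ) = λ³ - 21λ² + 135λ - 259.
Step 2 — look for an integer root (rational root theorem: any rational root is an integer divisor of 259). Testing λ = 7:
  p(7) = 343 - 1029 + 945 - 259 = 0  ✓
  Dividing out (λ - 7): p(λ) = (λ - 7)(λ² - 14λ + 37).
Step 3 — remaining eigenvalues from the quadratic λ² - 14λ + 37 = 0:
  Δ = 14² - 4·37 = 196 - 148 = 48,  λ = (14 ± √48)/2 = (14 ± 6.9282)/2 ≈ 10.4641 or 3.5359.
  Sorted: λ_1 = 10.4641,  λ_2 = 7,  λ_3 = 3.5359  (check: sum = 21 = tr ✓).

Step 4 — unit eigenvector for λ_1 ≈ 10.4641: v spans the null space of (Sigma - λ_1 I), whose rows are
  r_1 = (-4.4641, 1, 2),  r_2 = (1, -4.4641, -2),  r_3 = (2, -2, -1.4641).
  v is orthogonal to every row, so take v ∝ r_1 × r_2 = ((1)·(-2) - (2)·(-4.4641), (2)·(1) - (-4.4641)·(-2), (-4.4641)·(-4.4641) - (1)·(1)) ≈ (6.9282, -6.9282, 18.9282).
  Let u = (6.9282, -6.9282, 18.9282).
  ||u|| = √((6.9282)² + (-6.9282)² + (18.9282)²) = √(454.2769) ≈ 21.3138,  v_1 = u/||u|| ≈ (0.3251, -0.3251, 0.8881) (||v_1|| = 1).

λ_1 = 10.4641,  λ_2 = 7,  λ_3 = 3.5359;  v_1 ≈ (0.3251, -0.3251, 0.8881)


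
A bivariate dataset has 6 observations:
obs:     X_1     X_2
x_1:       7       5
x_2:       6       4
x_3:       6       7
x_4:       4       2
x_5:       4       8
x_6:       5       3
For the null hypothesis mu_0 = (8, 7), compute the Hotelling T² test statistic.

Step 1 — sample mean vector:
  mean(X_1) = (7 + 6 + 6 + 4 + 4 + 5) / 6 = 32/6 = 5.3333
  mean(X_2) = (5 + 4 + 7 + 2 + 8 + 3) / 6 = 29/6 = 4.8333
  x̄ = (5.3333, 4.8333),  deviation x̄ - mu_0 = (5.3333, 4.8333) - (8, 7) = (-2.6667, -2.1667).

Step 2 — sample covariance matrix, S[i,j] = (1/(n-1)) · Σ_k (x_{k,i} - mean_i) · (x_{k,j} - mean_j), divisor n-1 = 5:
  S[X_1,X_1] = ((1.6667)·(1.6667) + (0.6667)·(0.6667) + (0.6667)·(0.6667) + (-1.3333)·(-1.3333) + (-1.3333)·(-1.3333) + (-0.3333)·(-0.3333)) / 5 = 7.3333/5 = 1.4667
  S[X_1,X_2] = ((1.6667)·(0.1667) + (0.6667)·(-0.8333) + (0.6667)·(2.1667) + (-1.3333)·(-2.8333) + (-1.3333)·(3.1667) + (-0.3333)·(-1.8333)) / 5 = 1.3333/5 = 0.2667
  S[X_2,X_2] = ((0.1667)·(0.1667) + (-0.8333)·(-0.8333) + (2.1667)·(2.1667) + (-2.8333)·(-2.8333) + (3.1667)·(3.1667) + (-1.8333)·(-1.8333)) / 5 = 26.8333/5 = 5.3667
  S = [[1.4667, 0.2667],
 [0.2667, 5.3667]].

Step 3 — invert S. det(S) = 1.4667·5.3667 - (0.2667)² = 7.8.
  S^{-1} = (1/det) · [[d, -b], [-b, a]] = [[0.688, -0.0342],
 [-0.0342, 0.188]].

Step 4 — quadratic form (x̄ - mu_0)^T · S^{-1} · (x̄ - mu_0):
  S^{-1} · (x̄ - mu_0) = (-1.7607, -0.3162),
  (x̄ - mu_0)^T · [...] = (-2.6667)·(-1.7607) + (-2.1667)·(-0.3162) = 5.3803.

Step 5 — scale by n: T² = 6 · 5.3803 = 32.2821.

T² ≈ 32.2821


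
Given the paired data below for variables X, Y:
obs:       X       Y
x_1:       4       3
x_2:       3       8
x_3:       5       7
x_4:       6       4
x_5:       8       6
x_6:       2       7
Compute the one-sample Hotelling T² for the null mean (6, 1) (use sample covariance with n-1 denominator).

Step 1 — sample mean vector:
  mean(X) = (4 + 3 + 5 + 6 + 8 + 2) / 6 = 28/6 = 4.6667
  mean(Y) = (3 + 8 + 7 + 4 + 6 + 7) / 6 = 35/6 = 5.8333
  x̄ = (4.6667, 5.8333),  deviation x̄ - mu_0 = (4.6667, 5.8333) - (6, 1) = (-1.3333, 4.8333).

Step 2 — sample covariance matrix, S[i,j] = (1/(n-1)) · Σ_k (x_{k,i} - mean_i) · (x_{k,j} - mean_j), divisor n-1 = 5:
  S[X,X] = ((-0.6667)·(-0.6667) + (-1.6667)·(-1.6667) + (0.3333)·(0.3333) + (1.3333)·(1.3333) + (3.3333)·(3.3333) + (-2.6667)·(-2.6667)) / 5 = 23.3333/5 = 4.6667
  S[X,Y] = ((-0.6667)·(-2.8333) + (-1.6667)·(2.1667) + (0.3333)·(1.1667) + (1.3333)·(-1.8333) + (3.3333)·(0.1667) + (-2.6667)·(1.1667)) / 5 = -6.3333/5 = -1.2667
  S[Y,Y] = ((-2.8333)·(-2.8333) + (2.1667)·(2.1667) + (1.1667)·(1.1667) + (-1.8333)·(-1.8333) + (0.1667)·(0.1667) + (1.1667)·(1.1667)) / 5 = 18.8333/5 = 3.7667
  S = [[4.6667, -1.2667],
 [-1.2667, 3.7667]].

Step 3 — invert S. det(S) = 4.6667·3.7667 - (-1.2667)² = 15.9733.
  S^{-1} = (1/det) · [[d, -b], [-b, a]] = [[0.2358, 0.0793],
 [0.0793, 0.2922]].

Step 4 — quadratic form (x̄ - mu_0)^T · S^{-1} · (x̄ - mu_0):
  S^{-1} · (x̄ - mu_0) = (0.0689, 1.3063),
  (x̄ - mu_0)^T · [...] = (-1.3333)·(0.0689) + (4.8333)·(1.3063) = 6.2222.

Step 5 — scale by n: T² = 6 · 6.2222 = 37.3331.

T² ≈ 37.3331


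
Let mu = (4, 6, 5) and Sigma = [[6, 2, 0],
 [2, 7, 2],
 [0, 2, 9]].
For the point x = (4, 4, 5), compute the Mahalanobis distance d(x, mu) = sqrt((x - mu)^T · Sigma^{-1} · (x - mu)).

Step 1 — centre the observation: (x - mu) = (0, -2, 0).

Step 2 — invert Sigma (cofactor / det for 3×3, or solve directly):
  Sigma^{-1} = [[0.1855, -0.0566, 0.0126],
 [-0.0566, 0.1698, -0.0377],
 [0.0126, -0.0377, 0.1195]].

Step 3 — form the quadratic (x - mu)^T · Sigma^{-1} · (x - mu):
  Sigma^{-1} · (x - mu) = (0.1132, -0.3396, 0.0755).
  (x - mu)^T · [Sigma^{-1} · (x - mu)] = (0)·(0.1132) + (-2)·(-0.3396) + (0)·(0.0755) = 0.6792.

Step 4 — take square root: d = √(0.6792) ≈ 0.8242.

d(x, mu) = √(0.6792) ≈ 0.8242


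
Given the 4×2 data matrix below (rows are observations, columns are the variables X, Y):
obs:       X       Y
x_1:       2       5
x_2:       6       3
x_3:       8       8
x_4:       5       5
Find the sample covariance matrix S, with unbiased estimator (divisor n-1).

Step 1 — column means:
  mean(X) = (2 + 6 + 8 + 5) / 4 = 21/4 = 5.25
  mean(Y) = (5 + 3 + 8 + 5) / 4 = 21/4 = 5.25

Step 2 — sample covariance S[i,j] = (1/(n-1)) · Σ_k (x_{k,i} - mean_i) · (x_{k,j} - mean_j), with n-1 = 3.
  S[X,X] = ((-3.25)·(-3.25) + (0.75)·(0.75) + (2.75)·(2.75) + (-0.25)·(-0.25)) / 3 = 18.75/3 = 6.25
  S[X,Y] = ((-3.25)·(-0.25) + (0.75)·(-2.25) + (2.75)·(2.75) + (-0.25)·(-0.25)) / 3 = 6.75/3 = 2.25
  S[Y,Y] = ((-0.25)·(-0.25) + (-2.25)·(-2.25) + (2.75)·(2.75) + (-0.25)·(-0.25)) / 3 = 12.75/3 = 4.25

S is symmetric (S[j,i] = S[i,j]). Assembling:

S = [[6.25, 2.25],
 [2.25, 4.25]]


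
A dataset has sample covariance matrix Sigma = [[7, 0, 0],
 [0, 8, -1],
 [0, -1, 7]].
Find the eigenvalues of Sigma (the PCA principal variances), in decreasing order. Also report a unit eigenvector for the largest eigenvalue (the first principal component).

Step 1 — characteristic polynomial p(λ) = det(λI - Sigma) = λ³ - tr·λ² + c_1·λ - det, where tr = trace, c_1 = sum of the principal 2×2 minors, det = det(Sigma):
  tr = 7 + 8 + 7 = 22,
  c_1 = (7·8 - (0)²) + (7·7 - (0)²) + (8·7 - (-1)²) = 56 + 49 + 55 = 160,
  det = 7·(8·7 - (-1)²) - (0)·((0)·7 - (-1)·(0)) + (0)·((0)·(-1) - 8·(0)) = 7·(55) - (0)·(0) + (0)·(0) = 385.
  So p(λ) = λ³ - 22λ² + 160λ - 385.
Step 2 — look for an integer root (rational root theorem: any rational root is an integer divisor of 385). Testing λ = 7:
  p(7) = 343 - 1078 + 1120 - 385 = 0  ✓
  Dividing out (λ - 7): p(λ) = (λ - 7)(λ² - 15λ + 55).
Step 3 — remaining eigenvalues from the quadratic λ² - 15λ + 55 = 0:
  Δ = 15² - 4·55 = 225 - 220 = 5,  λ = (15 ± √5)/2 = (15 ± 2.2361)/2 ≈ 8.618 or 6.382.
  Sorted: λ_1 = 8.618,  λ_2 = 7,  λ_3 = 6.382  (check: sum = 22 = tr ✓).

Step 4 — unit eigenvector for λ_1 ≈ 8.618: v spans the null space of (Sigma - λ_1 I), whose rows are
  r_1 = (-1.618, 0, 0),  r_2 = (0, -0.618, -1),  r_3 = (0, -1, -1.618).
  v is orthogonal to every row, so take v ∝ r_1 × r_2 = ((0)·(-1) - (0)·(-0.618), (0)·(0) - (-1.618)·(-1), (-1.618)·(-0.618) - (0)·(0)) ≈ (0, -1.618, 1).
  Rescale (multiply by -1 so the first nonzero entry is positive): u = (0, 1.618, -1).
  ||u|| = √((0)² + (1.618)² + (-1)²) = √(3.618) ≈ 1.9021,  v_1 = u/||u|| ≈ (0, 0.8507, -0.5257) (||v_1|| = 1).

λ_1 = 8.618,  λ_2 = 7,  λ_3 = 6.382;  v_1 ≈ (0, 0.8507, -0.5257)


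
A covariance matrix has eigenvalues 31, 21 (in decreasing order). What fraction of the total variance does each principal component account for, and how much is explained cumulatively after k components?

Step 1 — total variance = trace(Sigma) = Σ λ_i = 31 + 21 = 52.

Step 2 — fraction explained by component i = λ_i / Σ λ:
  PC1: 31/52 = 0.5962
  PC2: 21/52 = 0.4038

Step 3 — cumulative fraction after k components = (λ_1 + ... + λ_k) / Σ λ:
  k = 1: 31/52 = 0.5962
  k = 2: (31 + 21)/52 = 52/52 = 1

Summary (fraction, with percent):

explained: PC1 0.5962 (59.62%), PC2 0.4038 (40.38%);  cumulative: 0.5962, 1


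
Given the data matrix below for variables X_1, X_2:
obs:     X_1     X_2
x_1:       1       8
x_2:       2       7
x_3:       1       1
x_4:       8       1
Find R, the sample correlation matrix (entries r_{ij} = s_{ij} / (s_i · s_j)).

Step 1 — column means:
  mean(X_1) = (1 + 2 + 1 + 8) / 4 = 12/4 = 3
  mean(X_2) = (8 + 7 + 1 + 1) / 4 = 17/4 = 4.25

Step 2 — sample variances and covariances s[i,j] = (1/(n-1)) · Σ_k (x_{k,i} - mean_i) · (x_{k,j} - mean_j), with n-1 = 3:
  s[X_1,X_1] = ((-2)·(-2) + (-1)·(-1) + (-2)·(-2) + (5)·(5)) / 3 = 34/3 = 11.3333
  s[X_1,X_2] = ((-2)·(3.75) + (-1)·(2.75) + (-2)·(-3.25) + (5)·(-3.25)) / 3 = -20/3 = -6.6667
  s[X_2,X_2] = ((3.75)·(3.75) + (2.75)·(2.75) + (-3.25)·(-3.25) + (-3.25)·(-3.25)) / 3 = 42.75/3 = 14.25
  Sample standard deviations s_i = √(s[i,i]):
  s(X_1) = √(11.3333) = 3.3665
  s(X_2) = √(14.25) = 3.7749

Step 3 — r_{ij} = s_{ij} / (s_i · s_j):
  r[X_1,X_1] = 1 (diagonal).
  r[X_1,X_2] = -6.6667 / (3.3665 · 3.7749) = -6.6667 / 12.7083 = -0.5246
  r[X_2,X_2] = 1 (diagonal).

R is symmetric with unit diagonal. Assembling:

R = [[1, -0.5246],
 [-0.5246, 1]]


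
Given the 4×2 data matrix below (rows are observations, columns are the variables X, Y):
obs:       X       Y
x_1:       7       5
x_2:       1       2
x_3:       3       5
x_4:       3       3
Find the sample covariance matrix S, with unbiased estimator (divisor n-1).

Step 1 — column means:
  mean(X) = (7 + 1 + 3 + 3) / 4 = 14/4 = 3.5
  mean(Y) = (5 + 2 + 5 + 3) / 4 = 15/4 = 3.75

Step 2 — sample covariance S[i,j] = (1/(n-1)) · Σ_k (x_{k,i} - mean_i) · (x_{k,j} - mean_j), with n-1 = 3.
  S[X,X] = ((3.5)·(3.5) + (-2.5)·(-2.5) + (-0.5)·(-0.5) + (-0.5)·(-0.5)) / 3 = 19/3 = 6.3333
  S[X,Y] = ((3.5)·(1.25) + (-2.5)·(-1.75) + (-0.5)·(1.25) + (-0.5)·(-0.75)) / 3 = 8.5/3 = 2.8333
  S[Y,Y] = ((1.25)·(1.25) + (-1.75)·(-1.75) + (1.25)·(1.25) + (-0.75)·(-0.75)) / 3 = 6.75/3 = 2.25

S is symmetric (S[j,i] = S[i,j]). Assembling:

S = [[6.3333, 2.8333],
 [2.8333, 2.25]]


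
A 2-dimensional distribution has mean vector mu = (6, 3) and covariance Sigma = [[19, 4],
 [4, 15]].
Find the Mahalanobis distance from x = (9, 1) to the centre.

Step 1 — centre the observation: (x - mu) = (3, -2).

Step 2 — invert Sigma. det(Sigma) = 19·15 - (4)² = 269.
  Sigma^{-1} = (1/det) · [[d, -b], [-b, a]] = [[0.0558, -0.0149],
 [-0.0149, 0.0706]].

Step 3 — form the quadratic (x - mu)^T · Sigma^{-1} · (x - mu):
  Sigma^{-1} · (x - mu) = (0.197, -0.1859).
  (x - mu)^T · [Sigma^{-1} · (x - mu)] = (3)·(0.197) + (-2)·(-0.1859) = 0.9628.

Step 4 — take square root: d = √(0.9628) ≈ 0.9812.

d(x, mu) = √(0.9628) ≈ 0.9812


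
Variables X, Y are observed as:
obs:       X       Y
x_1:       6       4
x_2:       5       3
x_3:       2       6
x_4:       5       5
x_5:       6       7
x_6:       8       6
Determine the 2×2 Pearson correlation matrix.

Step 1 — column means:
  mean(X) = (6 + 5 + 2 + 5 + 6 + 8) / 6 = 32/6 = 5.3333
  mean(Y) = (4 + 3 + 6 + 5 + 7 + 6) / 6 = 31/6 = 5.1667

Step 2 — sample variances and covariances s[i,j] = (1/(n-1)) · Σ_k (x_{k,i} - mean_i) · (x_{k,j} - mean_j), with n-1 = 5:
  s[X,X] = ((0.6667)·(0.6667) + (-0.3333)·(-0.3333) + (-3.3333)·(-3.3333) + (-0.3333)·(-0.3333) + (0.6667)·(0.6667) + (2.6667)·(2.6667)) / 5 = 19.3333/5 = 3.8667
  s[X,Y] = ((0.6667)·(-1.1667) + (-0.3333)·(-2.1667) + (-3.3333)·(0.8333) + (-0.3333)·(-0.1667) + (0.6667)·(1.8333) + (2.6667)·(0.8333)) / 5 = 0.6667/5 = 0.1333
  s[Y,Y] = ((-1.1667)·(-1.1667) + (-2.1667)·(-2.1667) + (0.8333)·(0.8333) + (-0.1667)·(-0.1667) + (1.8333)·(1.8333) + (0.8333)·(0.8333)) / 5 = 10.8333/5 = 2.1667
  Sample standard deviations s_i = √(s[i,i]):
  s(X) = √(3.8667) = 1.9664
  s(Y) = √(2.1667) = 1.472

Step 3 — r_{ij} = s_{ij} / (s_i · s_j):
  r[X,X] = 1 (diagonal).
  r[X,Y] = 0.1333 / (1.9664 · 1.472) = 0.1333 / 2.8944 = 0.0461
  r[Y,Y] = 1 (diagonal).

R is symmetric with unit diagonal. Assembling:

R = [[1, 0.0461],
 [0.0461, 1]]


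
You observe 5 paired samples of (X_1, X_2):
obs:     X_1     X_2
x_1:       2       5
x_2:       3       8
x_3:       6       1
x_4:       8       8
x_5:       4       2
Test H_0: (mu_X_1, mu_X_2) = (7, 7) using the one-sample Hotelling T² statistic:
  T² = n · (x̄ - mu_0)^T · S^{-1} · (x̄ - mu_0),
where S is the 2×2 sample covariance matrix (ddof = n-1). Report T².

Step 1 — sample mean vector:
  mean(X_1) = (2 + 3 + 6 + 8 + 4) / 5 = 23/5 = 4.6
  mean(X_2) = (5 + 8 + 1 + 8 + 2) / 5 = 24/5 = 4.8
  x̄ = (4.6, 4.8),  deviation x̄ - mu_0 = (4.6, 4.8) - (7, 7) = (-2.4, -2.2).

Step 2 — sample covariance matrix, S[i,j] = (1/(n-1)) · Σ_k (x_{k,i} - mean_i) · (x_{k,j} - mean_j), divisor n-1 = 4:
  S[X_1,X_1] = ((-2.6)·(-2.6) + (-1.6)·(-1.6) + (1.4)·(1.4) + (3.4)·(3.4) + (-0.6)·(-0.6)) / 4 = 23.2/4 = 5.8
  S[X_1,X_2] = ((-2.6)·(0.2) + (-1.6)·(3.2) + (1.4)·(-3.8) + (3.4)·(3.2) + (-0.6)·(-2.8)) / 4 = 1.6/4 = 0.4
  S[X_2,X_2] = ((0.2)·(0.2) + (3.2)·(3.2) + (-3.8)·(-3.8) + (3.2)·(3.2) + (-2.8)·(-2.8)) / 4 = 42.8/4 = 10.7
  S = [[5.8, 0.4],
 [0.4, 10.7]].

Step 3 — invert S. det(S) = 5.8·10.7 - (0.4)² = 61.9.
  S^{-1} = (1/det) · [[d, -b], [-b, a]] = [[0.1729, -0.0065],
 [-0.0065, 0.0937]].

Step 4 — quadratic form (x̄ - mu_0)^T · S^{-1} · (x̄ - mu_0):
  S^{-1} · (x̄ - mu_0) = (-0.4006, -0.1906),
  (x̄ - mu_0)^T · [...] = (-2.4)·(-0.4006) + (-2.2)·(-0.1906) = 1.3809.

Step 5 — scale by n: T² = 5 · 1.3809 = 6.9047.

T² ≈ 6.9047


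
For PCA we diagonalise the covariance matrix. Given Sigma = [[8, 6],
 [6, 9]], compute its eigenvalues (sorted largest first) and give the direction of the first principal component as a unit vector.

Step 1 — characteristic polynomial of 2×2 Sigma:
  det(Sigma - λI) = λ² - trace · λ + det = 0.
  trace = 8 + 9 = 17, det = 8·9 - (6)² = 36.
Step 2 — discriminant:
  Δ = trace² - 4·det = 289 - 144 = 145.
Step 3 — eigenvalues:
  λ = (trace ± √Δ)/2 = (17 ± 12.0416)/2,
  λ_1 = 14.5208,  λ_2 = 2.4792.

Step 4 — unit eigenvector for λ_1: solve (Sigma - λ_1 I)v = 0. First row:
  (8 - 14.5208)·v_x + (6)·v_y = 0, i.e. (-6.5208)·v_x + (6)·v_y = 0,
  so v ∝ (b, λ_1 - a) = (6, 6.5208) = u.
  ||u|| = √((6)² + (6.5208)²) = √(78.5208) ≈ 8.8612,
  v_1 = u/||u|| ≈ (0.6771, 0.7359) (||v_1|| = 1).

λ_1 = 14.5208,  λ_2 = 2.4792;  v_1 ≈ (0.6771, 0.7359)


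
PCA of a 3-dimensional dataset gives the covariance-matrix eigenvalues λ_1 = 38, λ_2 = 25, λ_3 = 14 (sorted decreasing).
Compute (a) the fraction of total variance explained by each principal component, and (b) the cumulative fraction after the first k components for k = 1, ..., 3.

Step 1 — total variance = trace(Sigma) = Σ λ_i = 38 + 25 + 14 = 77.

Step 2 — fraction explained by component i = λ_i / Σ λ:
  PC1: 38/77 = 0.4935
  PC2: 25/77 = 0.3247
  PC3: 14/77 = 0.1818

Step 3 — cumulative fraction after k components = (λ_1 + ... + λ_k) / Σ λ:
  k = 1: 38/77 = 0.4935
  k = 2: (38 + 25)/77 = 63/77 = 0.8182
  k = 3: (38 + 25 + 14)/77 = 77/77 = 1

Summary (fraction, with percent):

explained: PC1 0.4935 (49.35%), PC2 0.3247 (32.47%), PC3 0.1818 (18.18%);  cumulative: 0.4935, 0.8182, 1


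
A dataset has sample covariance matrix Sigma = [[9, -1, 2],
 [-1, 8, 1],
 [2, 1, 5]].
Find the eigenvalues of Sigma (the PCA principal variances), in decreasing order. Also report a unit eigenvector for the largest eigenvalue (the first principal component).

Step 1 — characteristic polynomial p(λ) = det(λI - Sigma) = λ³ - tr·λ² + c_1·λ - det, where tr = trace, c_1 = sum of the principal 2×2 minors, det = det(Sigma):
  tr = 9 + 8 + 5 = 22,
  c_1 = (9·8 - (-1)²) + (9·5 - (2)²) + (8·5 - (1)²) = 71 + 41 + 39 = 151,
  det = 9·(8·5 - (1)²) - (-1)·((-1)·5 - (1)·(2)) + (2)·((-1)·(1) - 8·(2)) = 9·(39) - (-1)·(-7) + (2)·(-17) = 310.
  So p(λ) = λ³ - 22λ² + 151λ - 310.
Step 2 — look for an integer root (rational root theorem: any rational root is an integer divisor of 310). Testing λ = 10:
  p(10) = 1000 - 2200 + 1510 - 310 = 0  ✓
  Dividing out (λ - 10): p(λ) = (λ - 10)(λ² - 12λ + 31).
Step 3 — remaining eigenvalues from the quadratic λ² - 12λ + 31 = 0:
  Δ = 12² - 4·31 = 144 - 124 = 20,  λ = (12 ± √20)/2 = (12 ± 4.4721)/2 ≈ 8.2361 or 3.7639.
  Sorted: λ_1 = 10,  λ_2 = 8.2361,  λ_3 = 3.7639  (check: sum = 22 = tr ✓).

Step 4 — unit eigenvector for λ_1 = 10: v spans the null space of (Sigma - λ_1 I), whose rows are
  r_1 = (-1, -1, 2),  r_2 = (-1, -2, 1),  r_3 = (2, 1, -5).
  v is orthogonal to every row, so take v ∝ r_1 × r_2 = ((-1)·(1) - (2)·(-2), (2)·(-1) - (-1)·(1), (-1)·(-2) - (-1)·(-1)) = (3, -1, 1).
  Let u = (3, -1, 1).
  ||u|| = √((3)² + (-1)² + (1)²) = √(11) ≈ 3.3166,  v_1 = u/||u|| ≈ (0.9045, -0.3015, 0.3015) (||v_1|| = 1).

λ_1 = 10,  λ_2 = 8.2361,  λ_3 = 3.7639;  v_1 ≈ (0.9045, -0.3015, 0.3015)


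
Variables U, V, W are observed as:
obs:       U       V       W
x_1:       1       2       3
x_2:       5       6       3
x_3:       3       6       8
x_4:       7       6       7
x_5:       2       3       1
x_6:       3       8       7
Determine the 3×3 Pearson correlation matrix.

Step 1 — column means:
  mean(U) = (1 + 5 + 3 + 7 + 2 + 3) / 6 = 21/6 = 3.5
  mean(V) = (2 + 6 + 6 + 6 + 3 + 8) / 6 = 31/6 = 5.1667
  mean(W) = (3 + 3 + 8 + 7 + 1 + 7) / 6 = 29/6 = 4.8333

Step 2 — sample variances and covariances s[i,j] = (1/(n-1)) · Σ_k (x_{k,i} - mean_i) · (x_{k,j} - mean_j), with n-1 = 5:
  s[U,U] = ((-2.5)·(-2.5) + (1.5)·(1.5) + (-0.5)·(-0.5) + (3.5)·(3.5) + (-1.5)·(-1.5) + (-0.5)·(-0.5)) / 5 = 23.5/5 = 4.7
  s[U,V] = ((-2.5)·(-3.1667) + (1.5)·(0.8333) + (-0.5)·(0.8333) + (3.5)·(0.8333) + (-1.5)·(-2.1667) + (-0.5)·(2.8333)) / 5 = 13.5/5 = 2.7
  s[U,W] = ((-2.5)·(-1.8333) + (1.5)·(-1.8333) + (-0.5)·(3.1667) + (3.5)·(2.1667) + (-1.5)·(-3.8333) + (-0.5)·(2.1667)) / 5 = 12.5/5 = 2.5
  s[V,V] = ((-3.1667)·(-3.1667) + (0.8333)·(0.8333) + (0.8333)·(0.8333) + (0.8333)·(0.8333) + (-2.1667)·(-2.1667) + (2.8333)·(2.8333)) / 5 = 24.8333/5 = 4.9667
  s[V,W] = ((-3.1667)·(-1.8333) + (0.8333)·(-1.8333) + (0.8333)·(3.1667) + (0.8333)·(2.1667) + (-2.1667)·(-3.8333) + (2.8333)·(2.1667)) / 5 = 23.1667/5 = 4.6333
  s[W,W] = ((-1.8333)·(-1.8333) + (-1.8333)·(-1.8333) + (3.1667)·(3.1667) + (2.1667)·(2.1667) + (-3.8333)·(-3.8333) + (2.1667)·(2.1667)) / 5 = 40.8333/5 = 8.1667
  Sample standard deviations s_i = √(s[i,i]):
  s(U) = √(4.7) = 2.1679
  s(V) = √(4.9667) = 2.2286
  s(W) = √(8.1667) = 2.8577

Step 3 — r_{ij} = s_{ij} / (s_i · s_j):
  r[U,U] = 1 (diagonal).
  r[U,V] = 2.7 / (2.1679 · 2.2286) = 2.7 / 4.8315 = 0.5588
  r[U,W] = 2.5 / (2.1679 · 2.8577) = 2.5 / 6.1954 = 0.4035
  r[V,V] = 1 (diagonal).
  r[V,W] = 4.6333 / (2.2286 · 2.8577) = 4.6333 / 6.3688 = 0.7275
  r[W,W] = 1 (diagonal).

R is symmetric with unit diagonal. Assembling:

R = [[1, 0.5588, 0.4035],
 [0.5588, 1, 0.7275],
 [0.4035, 0.7275, 1]]
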